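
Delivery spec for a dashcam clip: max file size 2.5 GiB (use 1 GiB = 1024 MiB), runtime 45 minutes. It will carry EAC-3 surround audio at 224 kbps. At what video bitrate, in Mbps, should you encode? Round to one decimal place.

Budget: 2.5 GiB = 21474.8 Mb.
45 min = 2700 s
Total bitrate budget: 21474.8 Mb / 2700 s = 7.954 Mbps.
Audio: 224 kbps = 0.224 Mbps.
Video: 7.954 − 0.224 = 7.730 Mbps.

7.7 Mbps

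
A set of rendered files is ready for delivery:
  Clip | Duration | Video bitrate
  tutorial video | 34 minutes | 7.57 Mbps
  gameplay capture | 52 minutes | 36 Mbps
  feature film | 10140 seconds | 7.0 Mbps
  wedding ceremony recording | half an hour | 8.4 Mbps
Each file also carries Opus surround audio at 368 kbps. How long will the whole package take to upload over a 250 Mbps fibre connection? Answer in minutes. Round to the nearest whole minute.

15 minutes

Audio: 368 kbps = 0.368 Mbps.
tutorial video: 7.938 Mbps × 2040 s = 16193.5 Mb
gameplay capture: 36.368 Mbps × 3120 s = 113468.2 Mb
feature film: 7.368 Mbps × 10140 s = 74711.5 Mb
wedding ceremony recording: 8.768 Mbps × 1800 s = 15782.4 Mb
Total: 220155.6 Mb = 27519.5 MB.
At 250 Mbps: 220155.6 / 250 = 881 s ≈ 14.7 minutes.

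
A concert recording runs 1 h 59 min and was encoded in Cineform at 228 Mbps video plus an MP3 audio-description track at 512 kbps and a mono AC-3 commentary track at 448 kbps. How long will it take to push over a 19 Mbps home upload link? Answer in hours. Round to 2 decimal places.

1 h 59 min = 119 min = 7140 s
Audio total: 512 + 448 = 960 kbps = 0.960 Mbps.
Total bitrate: 228.960 Mbps.
File: 228.960 Mbps × 7140 s = 1634774.4 Mb.
At 19 Mbps: 1634774.4 / 19 = 86040.8 s ≈ 23.9 hours.

23.90 hours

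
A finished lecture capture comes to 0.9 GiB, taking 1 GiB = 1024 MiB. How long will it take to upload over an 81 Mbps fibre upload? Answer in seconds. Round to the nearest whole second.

File: 0.9 GiB = 7730.9 Mb.
At 81 Mbps: 7730.9 / 81 = 95.4 s ≈ 95.4 seconds.

95 seconds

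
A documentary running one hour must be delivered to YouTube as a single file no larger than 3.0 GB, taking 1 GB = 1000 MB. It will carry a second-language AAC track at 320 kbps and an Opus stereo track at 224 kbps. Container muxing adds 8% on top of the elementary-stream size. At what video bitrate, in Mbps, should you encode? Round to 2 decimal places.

5.63 Mbps

Budget: 3.0 GB = 24000.0 Mb.
Stream payload after overhead: 24000.0 / 1.08 = 22222.2 Mb.
1 h = 3600 s
Total bitrate budget: 22222.2 Mb / 3600 s = 6.173 Mbps.
Audio total: 320 + 224 = 544 kbps = 0.544 Mbps.
Video: 6.173 − 0.544 = 5.629 Mbps.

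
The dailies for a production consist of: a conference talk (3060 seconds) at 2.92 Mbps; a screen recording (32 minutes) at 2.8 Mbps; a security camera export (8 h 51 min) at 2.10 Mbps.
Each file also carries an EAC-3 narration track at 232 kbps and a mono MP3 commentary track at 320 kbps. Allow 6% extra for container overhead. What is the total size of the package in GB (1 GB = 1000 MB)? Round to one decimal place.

Audio total: 232 + 320 = 552 kbps = 0.552 Mbps.
conference talk: 3.472 Mbps × 3060 s × 1.06 = 11261.8 Mb
screen recording: 3.352 Mbps × 1920 s × 1.06 = 6822.0 Mb
security camera export: 2.652 Mbps × 31860 s × 1.06 = 89562.3 Mb
Total: 107646.1 Mb = 13455.8 MB.
= 13.46 GB.

13.5 GB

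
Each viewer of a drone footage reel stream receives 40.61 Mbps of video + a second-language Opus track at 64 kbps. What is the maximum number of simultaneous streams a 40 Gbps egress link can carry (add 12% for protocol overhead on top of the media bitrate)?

Audio: 64 kbps = 0.064 Mbps.
Per-viewer media rate: 40.674 Mbps.
On the wire with 12% overhead: 45.555 Mbps.
40 Gbps = 40,000 Mbps; 40,000 / 45.555 = 878.06 → 878 viewers.

878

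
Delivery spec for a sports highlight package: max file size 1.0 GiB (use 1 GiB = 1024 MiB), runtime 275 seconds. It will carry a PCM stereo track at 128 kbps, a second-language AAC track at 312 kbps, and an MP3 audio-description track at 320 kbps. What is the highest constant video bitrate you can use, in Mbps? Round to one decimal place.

Budget: 1.0 GiB = 8589.9 Mb.
Total bitrate budget: 8589.9 Mb / 275 s = 31.236 Mbps.
Audio total: 128 + 312 + 320 = 760 kbps = 0.760 Mbps.
Video: 31.236 − 0.760 = 30.476 Mbps.

30.5 Mbps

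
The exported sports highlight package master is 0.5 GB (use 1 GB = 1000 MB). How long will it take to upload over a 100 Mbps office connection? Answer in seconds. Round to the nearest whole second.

File: 0.5 GB = 4000.0 Mb.
At 100 Mbps: 4000.0 / 100 = 40.0 s ≈ 40 seconds.

40 seconds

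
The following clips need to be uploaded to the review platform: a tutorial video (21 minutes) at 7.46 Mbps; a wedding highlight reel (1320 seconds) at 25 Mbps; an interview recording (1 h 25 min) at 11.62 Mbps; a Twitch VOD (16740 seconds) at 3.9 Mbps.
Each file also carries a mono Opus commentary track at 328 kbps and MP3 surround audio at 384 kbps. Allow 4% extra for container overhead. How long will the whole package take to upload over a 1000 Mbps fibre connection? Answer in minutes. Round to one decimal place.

3.2 minutes

Audio total: 328 + 384 = 712 kbps = 0.712 Mbps.
tutorial video: 8.172 Mbps × 1260 s × 1.04 = 10708.6 Mb
wedding highlight reel: 25.712 Mbps × 1320 s × 1.04 = 35297.4 Mb
interview recording: 12.332 Mbps × 5100 s × 1.04 = 65408.9 Mb
Twitch VOD: 4.612 Mbps × 16740 s × 1.04 = 80293.1 Mb
Total: 191708.0 Mb = 23963.5 MB.
At 1000 Mbps: 191708.0 / 1000 = 192 s ≈ 3.2 minutes.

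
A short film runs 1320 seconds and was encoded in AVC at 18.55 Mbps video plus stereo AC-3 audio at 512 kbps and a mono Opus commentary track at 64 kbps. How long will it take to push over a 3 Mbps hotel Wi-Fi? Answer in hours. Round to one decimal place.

2.3 hours

Audio total: 512 + 64 = 576 kbps = 0.576 Mbps.
Total bitrate: 19.126 Mbps.
File: 19.126 Mbps × 1320 s = 25246.3 Mb.
At 3 Mbps: 25246.3 / 3 = 8415.4 s ≈ 2.34 hours.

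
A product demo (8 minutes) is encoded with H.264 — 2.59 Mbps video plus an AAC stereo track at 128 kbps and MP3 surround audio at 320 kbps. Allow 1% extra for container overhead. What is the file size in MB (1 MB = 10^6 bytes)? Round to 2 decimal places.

8 min = 480 s
Audio total: 128 + 320 = 448 kbps = 0.448 Mbps.
Total bitrate: 2.59 + 0.448 = 3.038 Mbps.
Stream data: 3.038 Mbps × 480 s = 1458.2 Mb.
With 1% container overhead: ×1.01.
1,473 Mb ÷ 8 = 184.1 MB → 184.1 MB.

184.10 MB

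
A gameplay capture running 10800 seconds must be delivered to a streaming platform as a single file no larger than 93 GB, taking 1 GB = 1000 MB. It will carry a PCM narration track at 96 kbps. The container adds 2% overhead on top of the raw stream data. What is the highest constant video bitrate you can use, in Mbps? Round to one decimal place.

Budget: 93 GB = 744000.0 Mb.
Stream payload after overhead: 744000.0 / 1.02 = 729411.8 Mb.
Total bitrate budget: 729411.8 Mb / 10800 s = 67.538 Mbps.
Audio: 96 kbps = 0.096 Mbps.
Video: 67.538 − 0.096 = 67.442 Mbps.

67.4 Mbps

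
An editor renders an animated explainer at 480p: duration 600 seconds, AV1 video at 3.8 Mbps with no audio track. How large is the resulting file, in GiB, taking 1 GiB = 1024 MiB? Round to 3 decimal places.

Total bitrate: 3.8 Mbps.
Stream data: 3.800 Mbps × 600 s = 2280.0 Mb.
2,280 Mb = 285,000,000 bytes ÷ 1,073,741,824 = 0.2654 GiB.

0.265 GiB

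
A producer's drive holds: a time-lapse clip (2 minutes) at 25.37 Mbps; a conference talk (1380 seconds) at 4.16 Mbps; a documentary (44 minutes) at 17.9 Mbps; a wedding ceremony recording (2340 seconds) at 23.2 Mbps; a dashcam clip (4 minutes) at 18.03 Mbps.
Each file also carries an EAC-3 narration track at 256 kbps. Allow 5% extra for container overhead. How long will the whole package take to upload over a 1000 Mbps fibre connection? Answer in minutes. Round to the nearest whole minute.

2 minutes

Audio: 256 kbps = 0.256 Mbps.
time-lapse clip: 25.626 Mbps × 120 s × 1.05 = 3228.9 Mb
conference talk: 4.416 Mbps × 1380 s × 1.05 = 6398.8 Mb
documentary: 18.156 Mbps × 2640 s × 1.05 = 50328.4 Mb
wedding ceremony recording: 23.456 Mbps × 2340 s × 1.05 = 57631.4 Mb
dashcam clip: 18.286 Mbps × 240 s × 1.05 = 4608.1 Mb
Total: 122195.6 Mb = 15274.4 MB.
At 1000 Mbps: 122195.6 / 1000 = 122 s ≈ 2.04 minutes.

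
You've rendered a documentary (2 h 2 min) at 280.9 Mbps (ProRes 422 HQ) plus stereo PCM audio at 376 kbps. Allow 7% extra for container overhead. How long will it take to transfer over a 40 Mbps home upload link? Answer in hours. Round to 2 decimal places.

2 h 2 min = 122 min = 7320 s
Audio: 376 kbps = 0.376 Mbps.
Total bitrate: 281.276 Mbps.
File: 281.276 Mbps × 7320 s = 2058940.3 Mb.
With 7% container overhead: ×1.07. → 2203066.1 Mb.
At 40 Mbps: 2203066.1 / 40 = 55076.7 s ≈ 15.3 hours.

15.30 hours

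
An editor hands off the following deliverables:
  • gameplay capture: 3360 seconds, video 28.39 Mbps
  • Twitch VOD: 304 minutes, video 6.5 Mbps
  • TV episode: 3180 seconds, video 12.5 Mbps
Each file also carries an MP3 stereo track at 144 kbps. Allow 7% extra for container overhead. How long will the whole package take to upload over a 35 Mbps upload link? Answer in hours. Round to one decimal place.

2.2 hours

Audio: 144 kbps = 0.144 Mbps.
gameplay capture: 28.534 Mbps × 3360 s × 1.07 = 102585.4 Mb
Twitch VOD: 6.644 Mbps × 18240 s × 1.07 = 129669.6 Mb
TV episode: 12.644 Mbps × 3180 s × 1.07 = 43022.5 Mb
Total: 275277.5 Mb = 34409.7 MB.
At 35 Mbps: 275277.5 / 35 = 7865 s ≈ 2.18 hours.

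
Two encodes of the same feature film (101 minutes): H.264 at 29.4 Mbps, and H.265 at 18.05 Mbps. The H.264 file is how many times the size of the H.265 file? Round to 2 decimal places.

1.63

101 min = 6060 s
H.264: 29.400 Mbps × 6060 s = 178164.0 Mb = 22.270 GB.
H.265: 18.050 Mbps × 6060 s = 109383.0 Mb = 13.673 GB.
Ratio: 22.270 / 13.673 = 1.629.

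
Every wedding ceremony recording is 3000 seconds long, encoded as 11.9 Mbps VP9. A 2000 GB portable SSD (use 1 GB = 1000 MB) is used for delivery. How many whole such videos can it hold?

Per item: 11.900 Mbps × 3000 s = 35,700 Mb = 4,462 MB.
Capacity: 2000 GB = 16,000,000 Mb; 448.18 items → 448 complete.

448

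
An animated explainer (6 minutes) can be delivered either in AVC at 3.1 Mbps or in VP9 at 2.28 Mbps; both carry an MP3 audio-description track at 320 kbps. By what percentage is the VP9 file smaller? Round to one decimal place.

24.0%

6 min = 360 s
Audio: 320 kbps = 0.320 Mbps.
AVC: 3.420 Mbps × 360 s = 1231.2 Mb = 153.900 MB.
VP9: 2.600 Mbps × 360 s = 936.0 Mb = 117.000 MB.
Reduction: (1 − 117.000/153.900) × 100 = 23.98%.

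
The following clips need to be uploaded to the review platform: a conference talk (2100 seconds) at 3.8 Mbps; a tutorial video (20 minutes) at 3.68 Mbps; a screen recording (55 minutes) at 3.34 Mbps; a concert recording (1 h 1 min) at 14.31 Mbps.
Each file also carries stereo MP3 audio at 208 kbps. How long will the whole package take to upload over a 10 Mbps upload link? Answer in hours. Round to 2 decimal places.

2.16 hours

Audio: 208 kbps = 0.208 Mbps.
conference talk: 4.008 Mbps × 2100 s = 8416.8 Mb
tutorial video: 3.888 Mbps × 1200 s = 4665.6 Mb
screen recording: 3.548 Mbps × 3300 s = 11708.4 Mb
concert recording: 14.518 Mbps × 3660 s = 53135.9 Mb
Total: 77926.7 Mb = 9740.8 MB.
At 10 Mbps: 77926.7 / 10 = 7793 s ≈ 2.16 hours.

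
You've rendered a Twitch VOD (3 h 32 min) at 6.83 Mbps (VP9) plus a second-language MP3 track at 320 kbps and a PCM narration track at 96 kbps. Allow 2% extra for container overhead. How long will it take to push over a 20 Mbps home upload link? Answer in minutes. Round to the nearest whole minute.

3 h 32 min = 212 min = 12720 s
Audio total: 320 + 96 = 416 kbps = 0.416 Mbps.
Total bitrate: 7.246 Mbps.
File: 7.246 Mbps × 12720 s = 92169.1 Mb.
With 2% container overhead: ×1.02. → 94012.5 Mb.
At 20 Mbps: 94012.5 / 20 = 4700.6 s ≈ 78.3 minutes.

78 minutes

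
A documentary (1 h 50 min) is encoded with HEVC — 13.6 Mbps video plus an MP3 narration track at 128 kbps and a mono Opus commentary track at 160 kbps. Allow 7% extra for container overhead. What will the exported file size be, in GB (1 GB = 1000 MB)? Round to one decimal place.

1 h 50 min = 110 min = 6600 s
Audio total: 128 + 160 = 288 kbps = 0.288 Mbps.
Total bitrate: 13.6 + 0.288 = 13.888 Mbps.
Stream data: 13.888 Mbps × 6600 s = 91660.8 Mb.
With 7% container overhead: ×1.07.
98,077 Mb ÷ 8 = 12,260 MB → 12.26 GB.

12.3 GB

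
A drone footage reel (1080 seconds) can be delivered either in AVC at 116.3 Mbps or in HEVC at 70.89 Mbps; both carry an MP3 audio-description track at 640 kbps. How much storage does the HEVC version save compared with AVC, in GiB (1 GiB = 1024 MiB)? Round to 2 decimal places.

Audio: 640 kbps = 0.640 Mbps.
AVC: 116.940 Mbps × 1080 s = 126295.2 Mb = 14.703 GiB.
HEVC: 71.530 Mbps × 1080 s = 77252.4 Mb = 8.993 GiB.
Saving: 14.703 − 8.993 = 5.709 GiB.

5.71 GiB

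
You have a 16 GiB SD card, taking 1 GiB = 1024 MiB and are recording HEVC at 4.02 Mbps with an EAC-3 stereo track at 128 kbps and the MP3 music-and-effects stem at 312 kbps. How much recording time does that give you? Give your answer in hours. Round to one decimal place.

8.6 hours

Audio total: 128 + 312 = 440 kbps = 0.440 Mbps.
Total bitrate: 4.02 + 0.440 = 4.460 Mbps.
Capacity: 16 GiB = 137,439 Mb.
Recording time: 137,439 / 4.460 = 30,816 s ≈ 8.56 hours.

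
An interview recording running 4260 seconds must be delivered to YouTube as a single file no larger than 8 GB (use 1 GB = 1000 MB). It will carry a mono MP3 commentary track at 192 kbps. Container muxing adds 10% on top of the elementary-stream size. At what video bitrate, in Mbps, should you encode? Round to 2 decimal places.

13.47 Mbps

Budget: 8 GB = 64000.0 Mb.
Stream payload after overhead: 64000.0 / 1.10 = 58181.8 Mb.
Total bitrate budget: 58181.8 Mb / 4260 s = 13.658 Mbps.
Audio: 192 kbps = 0.192 Mbps.
Video: 13.658 − 0.192 = 13.466 Mbps.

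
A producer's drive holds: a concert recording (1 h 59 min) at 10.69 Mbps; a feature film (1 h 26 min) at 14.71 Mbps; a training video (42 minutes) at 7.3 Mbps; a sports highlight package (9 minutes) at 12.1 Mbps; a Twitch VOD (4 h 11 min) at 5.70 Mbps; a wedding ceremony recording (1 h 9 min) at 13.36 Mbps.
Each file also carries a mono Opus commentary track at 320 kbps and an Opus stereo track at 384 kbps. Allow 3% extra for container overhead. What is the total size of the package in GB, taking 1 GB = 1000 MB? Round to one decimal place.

Audio total: 320 + 384 = 704 kbps = 0.704 Mbps.
concert recording: 11.394 Mbps × 7140 s × 1.03 = 83793.8 Mb
feature film: 15.414 Mbps × 5160 s × 1.03 = 81922.3 Mb
training video: 8.004 Mbps × 2520 s × 1.03 = 20775.2 Mb
sports highlight package: 12.804 Mbps × 540 s × 1.03 = 7121.6 Mb
Twitch VOD: 6.404 Mbps × 15060 s × 1.03 = 99337.6 Mb
wedding ceremony recording: 14.064 Mbps × 4140 s × 1.03 = 59971.7 Mb
Total: 352922.1 Mb = 44115.3 MB.
= 44.12 GB.

44.1 GB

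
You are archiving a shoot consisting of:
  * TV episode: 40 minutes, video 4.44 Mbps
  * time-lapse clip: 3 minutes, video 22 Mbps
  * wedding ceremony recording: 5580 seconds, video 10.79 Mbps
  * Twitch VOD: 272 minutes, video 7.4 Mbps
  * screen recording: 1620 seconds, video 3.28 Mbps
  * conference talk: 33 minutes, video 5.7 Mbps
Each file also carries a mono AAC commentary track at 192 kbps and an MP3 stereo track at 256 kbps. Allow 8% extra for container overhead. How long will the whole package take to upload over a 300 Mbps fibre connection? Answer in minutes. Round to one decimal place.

13.5 minutes

Audio total: 192 + 256 = 448 kbps = 0.448 Mbps.
TV episode: 4.888 Mbps × 2400 s × 1.08 = 12669.7 Mb
time-lapse clip: 22.448 Mbps × 180 s × 1.08 = 4363.9 Mb
wedding ceremony recording: 11.238 Mbps × 5580 s × 1.08 = 67724.7 Mb
Twitch VOD: 7.848 Mbps × 16320 s × 1.08 = 138325.7 Mb
screen recording: 3.728 Mbps × 1620 s × 1.08 = 6522.5 Mb
conference talk: 6.148 Mbps × 1980 s × 1.08 = 13146.9 Mb
Total: 242753.4 Mb = 30344.2 MB.
At 300 Mbps: 242753.4 / 300 = 809 s ≈ 13.5 minutes.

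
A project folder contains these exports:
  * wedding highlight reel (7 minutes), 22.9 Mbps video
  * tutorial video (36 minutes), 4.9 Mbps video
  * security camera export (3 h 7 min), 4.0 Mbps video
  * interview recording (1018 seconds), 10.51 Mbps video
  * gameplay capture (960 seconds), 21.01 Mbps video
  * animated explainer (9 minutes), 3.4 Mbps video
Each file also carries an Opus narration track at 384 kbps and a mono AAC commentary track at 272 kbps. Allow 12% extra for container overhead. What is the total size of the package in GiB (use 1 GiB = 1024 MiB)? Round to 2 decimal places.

14.15 GiB

Audio total: 384 + 272 = 656 kbps = 0.656 Mbps.
wedding highlight reel: 23.556 Mbps × 420 s × 1.12 = 11080.7 Mb
tutorial video: 5.556 Mbps × 2160 s × 1.12 = 13441.1 Mb
security camera export: 4.656 Mbps × 11220 s × 1.12 = 58509.2 Mb
interview recording: 11.166 Mbps × 1018 s × 1.12 = 12731.0 Mb
gameplay capture: 21.666 Mbps × 960 s × 1.12 = 23295.3 Mb
animated explainer: 4.056 Mbps × 540 s × 1.12 = 2453.1 Mb
Total: 121510.4 Mb = 15188.8 MB.
= 14.15 GiB.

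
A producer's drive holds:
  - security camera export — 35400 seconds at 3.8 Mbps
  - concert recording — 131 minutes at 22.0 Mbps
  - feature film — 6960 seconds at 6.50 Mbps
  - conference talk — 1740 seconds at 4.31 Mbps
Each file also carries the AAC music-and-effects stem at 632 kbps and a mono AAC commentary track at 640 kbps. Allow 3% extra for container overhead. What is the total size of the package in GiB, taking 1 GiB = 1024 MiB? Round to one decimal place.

Audio total: 632 + 640 = 1272 kbps = 1.272 Mbps.
security camera export: 5.072 Mbps × 35400 s × 1.03 = 184935.3 Mb
concert recording: 23.272 Mbps × 7860 s × 1.03 = 188405.5 Mb
feature film: 7.772 Mbps × 6960 s × 1.03 = 55715.9 Mb
conference talk: 5.582 Mbps × 1740 s × 1.03 = 10004.1 Mb
Total: 439060.7 Mb = 54882.6 MB.
= 51.11 GiB.

51.1 GiB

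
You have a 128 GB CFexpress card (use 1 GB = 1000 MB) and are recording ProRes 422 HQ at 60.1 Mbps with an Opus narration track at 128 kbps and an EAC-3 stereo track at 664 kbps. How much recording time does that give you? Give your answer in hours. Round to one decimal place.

Audio total: 128 + 664 = 792 kbps = 0.792 Mbps.
Total bitrate: 60.1 + 0.792 = 60.892 Mbps.
Capacity: 128 GB = 1,024,000 Mb.
Recording time: 1,024,000 / 60.892 = 16,817 s ≈ 4.67 hours.

4.7 hours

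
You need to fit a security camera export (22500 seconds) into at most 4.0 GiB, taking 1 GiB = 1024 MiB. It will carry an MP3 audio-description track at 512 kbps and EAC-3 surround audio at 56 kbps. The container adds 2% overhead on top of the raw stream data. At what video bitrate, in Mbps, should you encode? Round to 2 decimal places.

Budget: 4.0 GiB = 34359.7 Mb.
Stream payload after overhead: 34359.7 / 1.02 = 33686.0 Mb.
Total bitrate budget: 33686.0 Mb / 22500 s = 1.497 Mbps.
Audio total: 512 + 56 = 568 kbps = 0.568 Mbps.
Video: 1.497 − 0.568 = 0.929 Mbps.

0.93 Mbps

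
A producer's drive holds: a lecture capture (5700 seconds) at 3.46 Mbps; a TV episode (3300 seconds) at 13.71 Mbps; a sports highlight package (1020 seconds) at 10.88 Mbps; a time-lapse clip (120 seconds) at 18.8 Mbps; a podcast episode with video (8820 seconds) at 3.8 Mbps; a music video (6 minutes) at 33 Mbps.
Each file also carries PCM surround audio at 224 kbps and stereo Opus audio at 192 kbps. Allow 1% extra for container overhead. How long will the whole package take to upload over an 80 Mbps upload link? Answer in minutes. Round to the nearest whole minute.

28 minutes

Audio total: 224 + 192 = 416 kbps = 0.416 Mbps.
lecture capture: 3.876 Mbps × 5700 s × 1.01 = 22314.1 Mb
TV episode: 14.126 Mbps × 3300 s × 1.01 = 47082.0 Mb
sports highlight package: 11.296 Mbps × 1020 s × 1.01 = 11637.1 Mb
time-lapse clip: 19.216 Mbps × 120 s × 1.01 = 2329.0 Mb
podcast episode with video: 4.216 Mbps × 8820 s × 1.01 = 37557.0 Mb
music video: 33.416 Mbps × 360 s × 1.01 = 12150.1 Mb
Total: 133069.2 Mb = 16633.7 MB.
At 80 Mbps: 133069.2 / 80 = 1663 s ≈ 27.7 minutes.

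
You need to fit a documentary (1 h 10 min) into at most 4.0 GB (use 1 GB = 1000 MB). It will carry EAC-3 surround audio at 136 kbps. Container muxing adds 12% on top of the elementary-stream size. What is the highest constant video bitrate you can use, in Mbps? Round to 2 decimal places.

6.67 Mbps

Budget: 4.0 GB = 32000.0 Mb.
Stream payload after overhead: 32000.0 / 1.12 = 28571.4 Mb.
1 h 10 min = 70 min = 4200 s
Total bitrate budget: 28571.4 Mb / 4200 s = 6.803 Mbps.
Audio: 136 kbps = 0.136 Mbps.
Video: 6.803 − 0.136 = 6.667 Mbps.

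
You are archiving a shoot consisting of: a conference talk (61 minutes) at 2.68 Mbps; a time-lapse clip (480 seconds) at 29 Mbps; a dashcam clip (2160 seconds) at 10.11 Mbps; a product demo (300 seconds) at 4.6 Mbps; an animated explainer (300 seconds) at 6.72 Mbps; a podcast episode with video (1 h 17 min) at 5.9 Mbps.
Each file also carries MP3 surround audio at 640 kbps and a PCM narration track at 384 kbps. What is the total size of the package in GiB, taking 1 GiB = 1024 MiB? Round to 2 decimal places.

Audio total: 640 + 384 = 1024 kbps = 1.024 Mbps.
conference talk: 3.704 Mbps × 3660 s = 13556.6 Mb
time-lapse clip: 30.024 Mbps × 480 s = 14411.5 Mb
dashcam clip: 11.134 Mbps × 2160 s = 24049.4 Mb
product demo: 5.624 Mbps × 300 s = 1687.2 Mb
animated explainer: 7.744 Mbps × 300 s = 2323.2 Mb
podcast episode with video: 6.924 Mbps × 4620 s = 31988.9 Mb
Total: 88016.9 Mb = 11002.1 MB.
= 10.25 GiB.

10.25 GiB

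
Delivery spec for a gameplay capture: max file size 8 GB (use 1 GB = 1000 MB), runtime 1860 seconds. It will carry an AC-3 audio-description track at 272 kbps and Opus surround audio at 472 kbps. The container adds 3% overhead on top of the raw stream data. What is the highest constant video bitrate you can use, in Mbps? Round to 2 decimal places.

32.66 Mbps

Budget: 8 GB = 64000.0 Mb.
Stream payload after overhead: 64000.0 / 1.03 = 62135.9 Mb.
Total bitrate budget: 62135.9 Mb / 1860 s = 33.406 Mbps.
Audio total: 272 + 472 = 744 kbps = 0.744 Mbps.
Video: 33.406 − 0.744 = 32.662 Mbps.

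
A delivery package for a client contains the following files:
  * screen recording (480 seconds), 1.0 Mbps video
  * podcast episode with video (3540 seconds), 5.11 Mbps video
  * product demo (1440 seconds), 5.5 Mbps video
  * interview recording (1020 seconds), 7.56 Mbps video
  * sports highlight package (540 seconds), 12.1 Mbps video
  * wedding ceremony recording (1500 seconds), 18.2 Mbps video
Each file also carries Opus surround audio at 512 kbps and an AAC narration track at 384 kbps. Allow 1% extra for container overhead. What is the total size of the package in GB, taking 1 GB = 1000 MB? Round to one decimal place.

9.6 GB

Audio total: 512 + 384 = 896 kbps = 0.896 Mbps.
screen recording: 1.896 Mbps × 480 s × 1.01 = 919.2 Mb
podcast episode with video: 6.006 Mbps × 3540 s × 1.01 = 21473.9 Mb
product demo: 6.396 Mbps × 1440 s × 1.01 = 9302.3 Mb
interview recording: 8.456 Mbps × 1020 s × 1.01 = 8711.4 Mb
sports highlight package: 12.996 Mbps × 540 s × 1.01 = 7088.0 Mb
wedding ceremony recording: 19.096 Mbps × 1500 s × 1.01 = 28930.4 Mb
Total: 76425.2 Mb = 9553.2 MB.
= 9.553 GB.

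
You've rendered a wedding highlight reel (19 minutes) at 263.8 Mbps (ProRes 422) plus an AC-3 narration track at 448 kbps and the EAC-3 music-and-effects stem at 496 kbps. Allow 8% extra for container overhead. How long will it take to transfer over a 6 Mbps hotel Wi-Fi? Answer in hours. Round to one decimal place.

19 min = 1140 s
Audio total: 448 + 496 = 944 kbps = 0.944 Mbps.
Total bitrate: 264.744 Mbps.
File: 264.744 Mbps × 1140 s = 301808.2 Mb.
With 8% container overhead: ×1.08. → 325952.8 Mb.
At 6 Mbps: 325952.8 / 6 = 54325.5 s ≈ 15.1 hours.

15.1 hours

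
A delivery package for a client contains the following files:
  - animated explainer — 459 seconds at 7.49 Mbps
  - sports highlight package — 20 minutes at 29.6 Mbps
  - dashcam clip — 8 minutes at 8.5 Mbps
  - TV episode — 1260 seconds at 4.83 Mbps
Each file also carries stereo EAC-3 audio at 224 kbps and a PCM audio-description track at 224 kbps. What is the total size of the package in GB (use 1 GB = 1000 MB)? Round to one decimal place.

Audio total: 224 + 224 = 448 kbps = 0.448 Mbps.
animated explainer: 7.938 Mbps × 459 s = 3643.5 Mb
sports highlight package: 30.048 Mbps × 1200 s = 36057.6 Mb
dashcam clip: 8.948 Mbps × 480 s = 4295.0 Mb
TV episode: 5.278 Mbps × 1260 s = 6650.3 Mb
Total: 50646.5 Mb = 6330.8 MB.
= 6.331 GB.

6.3 GB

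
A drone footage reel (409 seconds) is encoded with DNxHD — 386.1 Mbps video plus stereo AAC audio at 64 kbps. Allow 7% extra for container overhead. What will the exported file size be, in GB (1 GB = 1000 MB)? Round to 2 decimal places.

21.12 GB

Audio: 64 kbps = 0.064 Mbps.
Total bitrate: 386.1 + 0.064 = 386.164 Mbps.
Stream data: 386.164 Mbps × 409 s = 157941.1 Mb.
With 7% container overhead: ×1.07.
168,997 Mb ÷ 8 = 21,125 MB → 21.12 GB.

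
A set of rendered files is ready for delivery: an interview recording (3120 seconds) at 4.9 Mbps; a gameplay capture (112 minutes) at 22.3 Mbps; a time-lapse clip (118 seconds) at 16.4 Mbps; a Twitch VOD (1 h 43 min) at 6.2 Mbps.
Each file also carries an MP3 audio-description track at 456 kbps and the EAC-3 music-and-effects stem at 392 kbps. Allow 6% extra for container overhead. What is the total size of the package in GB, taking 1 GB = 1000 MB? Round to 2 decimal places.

Audio total: 456 + 392 = 848 kbps = 0.848 Mbps.
interview recording: 5.748 Mbps × 3120 s × 1.06 = 19009.8 Mb
gameplay capture: 23.148 Mbps × 6720 s × 1.06 = 164887.8 Mb
time-lapse clip: 17.248 Mbps × 118 s × 1.06 = 2157.4 Mb
Twitch VOD: 7.048 Mbps × 6180 s × 1.06 = 46170.0 Mb
Total: 232225.0 Mb = 29028.1 MB.
= 29.03 GB.

29.03 GB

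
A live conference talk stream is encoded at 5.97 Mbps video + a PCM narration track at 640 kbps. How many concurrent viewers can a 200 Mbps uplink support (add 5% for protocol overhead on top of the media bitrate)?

28

Audio: 640 kbps = 0.640 Mbps.
Per-viewer media rate: 6.610 Mbps.
On the wire with 5% overhead: 6.941 Mbps.
200 Mbps = 200.0 Mbps; 200.0 / 6.941 = 28.82 → 28 viewers.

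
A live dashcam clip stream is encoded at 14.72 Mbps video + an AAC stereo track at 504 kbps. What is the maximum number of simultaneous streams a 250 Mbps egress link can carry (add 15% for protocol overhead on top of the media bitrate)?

Audio: 504 kbps = 0.504 Mbps.
Per-viewer media rate: 15.224 Mbps.
On the wire with 15% overhead: 17.508 Mbps.
250 Mbps = 250.0 Mbps; 250.0 / 17.508 = 14.28 → 14 viewers.

14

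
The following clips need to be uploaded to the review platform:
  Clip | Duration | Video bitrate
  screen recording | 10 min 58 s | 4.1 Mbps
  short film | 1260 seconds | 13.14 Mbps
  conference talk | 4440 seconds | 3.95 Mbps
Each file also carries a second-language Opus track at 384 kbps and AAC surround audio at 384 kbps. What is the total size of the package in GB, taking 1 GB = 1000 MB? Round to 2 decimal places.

5.21 GB

Audio total: 384 + 384 = 768 kbps = 0.768 Mbps.
screen recording: 4.868 Mbps × 658 s = 3203.1 Mb
short film: 13.908 Mbps × 1260 s = 17524.1 Mb
conference talk: 4.718 Mbps × 4440 s = 20947.9 Mb
Total: 41675.1 Mb = 5209.4 MB.
= 5.209 GB.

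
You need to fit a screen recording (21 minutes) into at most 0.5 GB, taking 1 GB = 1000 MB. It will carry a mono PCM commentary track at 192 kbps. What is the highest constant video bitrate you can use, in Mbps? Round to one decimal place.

Budget: 0.5 GB = 4000.0 Mb.
21 min = 1260 s
Total bitrate budget: 4000.0 Mb / 1260 s = 3.175 Mbps.
Audio: 192 kbps = 0.192 Mbps.
Video: 3.175 − 0.192 = 2.983 Mbps.

3.0 Mbps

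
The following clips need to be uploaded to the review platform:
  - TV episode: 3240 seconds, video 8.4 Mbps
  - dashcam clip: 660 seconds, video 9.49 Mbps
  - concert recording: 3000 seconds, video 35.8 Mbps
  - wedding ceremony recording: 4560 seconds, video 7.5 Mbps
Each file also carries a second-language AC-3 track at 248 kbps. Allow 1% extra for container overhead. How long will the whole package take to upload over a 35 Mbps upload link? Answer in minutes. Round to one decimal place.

Audio: 248 kbps = 0.248 Mbps.
TV episode: 8.648 Mbps × 3240 s × 1.01 = 28299.7 Mb
dashcam clip: 9.738 Mbps × 660 s × 1.01 = 6491.4 Mb
concert recording: 36.048 Mbps × 3000 s × 1.01 = 109225.4 Mb
wedding ceremony recording: 7.748 Mbps × 4560 s × 1.01 = 35684.2 Mb
Total: 179700.7 Mb = 22462.6 MB.
At 35 Mbps: 179700.7 / 35 = 5134 s ≈ 85.6 minutes.

85.6 minutes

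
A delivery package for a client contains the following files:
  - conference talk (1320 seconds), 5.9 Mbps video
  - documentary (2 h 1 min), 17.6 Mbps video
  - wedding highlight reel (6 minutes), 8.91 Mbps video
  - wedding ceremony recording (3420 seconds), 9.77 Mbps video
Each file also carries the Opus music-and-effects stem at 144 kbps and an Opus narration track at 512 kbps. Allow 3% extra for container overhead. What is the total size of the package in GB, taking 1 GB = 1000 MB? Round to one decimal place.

23.2 GB

Audio total: 144 + 512 = 656 kbps = 0.656 Mbps.
conference talk: 6.556 Mbps × 1320 s × 1.03 = 8913.5 Mb
documentary: 18.256 Mbps × 7260 s × 1.03 = 136514.7 Mb
wedding highlight reel: 9.566 Mbps × 360 s × 1.03 = 3547.1 Mb
wedding ceremony recording: 10.426 Mbps × 3420 s × 1.03 = 36726.6 Mb
Total: 185702.0 Mb = 23212.7 MB.
= 23.21 GB.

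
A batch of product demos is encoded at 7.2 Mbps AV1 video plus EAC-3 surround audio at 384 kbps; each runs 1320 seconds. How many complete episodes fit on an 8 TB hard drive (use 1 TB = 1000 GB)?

Audio: 384 kbps = 0.384 Mbps.
Total bitrate: 7.584 Mbps.
Per item: 7.584 Mbps × 1320 s = 10,011 Mb = 1,251 MB.
Capacity: 8 TB = 64,000,000 Mb; 6393.04 items → 6393 complete.

6393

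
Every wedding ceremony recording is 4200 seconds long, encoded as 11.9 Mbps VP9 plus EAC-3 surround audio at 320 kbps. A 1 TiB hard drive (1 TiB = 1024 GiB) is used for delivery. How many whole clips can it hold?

171

Audio: 320 kbps = 0.320 Mbps.
Total bitrate: 12.220 Mbps.
Per item: 12.220 Mbps × 4200 s = 51,324 Mb = 6,416 MB.
Capacity: 1 TiB = 8,796,093 Mb; 171.38 items → 171 complete.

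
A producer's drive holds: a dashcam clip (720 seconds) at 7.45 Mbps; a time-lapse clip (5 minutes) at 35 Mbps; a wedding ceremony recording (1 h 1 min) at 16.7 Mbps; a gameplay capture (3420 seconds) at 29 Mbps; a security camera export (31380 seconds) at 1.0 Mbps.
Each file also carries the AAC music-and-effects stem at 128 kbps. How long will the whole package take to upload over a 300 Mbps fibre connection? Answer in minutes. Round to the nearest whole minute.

12 minutes

Audio: 128 kbps = 0.128 Mbps.
dashcam clip: 7.578 Mbps × 720 s = 5456.2 Mb
time-lapse clip: 35.128 Mbps × 300 s = 10538.4 Mb
wedding ceremony recording: 16.828 Mbps × 3660 s = 61590.5 Mb
gameplay capture: 29.128 Mbps × 3420 s = 99617.8 Mb
security camera export: 1.128 Mbps × 31380 s = 35396.6 Mb
Total: 212599.4 Mb = 26574.9 MB.
At 300 Mbps: 212599.4 / 300 = 709 s ≈ 11.8 minutes.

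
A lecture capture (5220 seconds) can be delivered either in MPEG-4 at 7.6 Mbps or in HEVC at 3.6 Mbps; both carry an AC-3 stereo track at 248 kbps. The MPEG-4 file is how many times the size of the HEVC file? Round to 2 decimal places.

2.04

Audio: 248 kbps = 0.248 Mbps.
MPEG-4: 7.848 Mbps × 5220 s = 40966.6 Mb = 4.769 GiB.
HEVC: 3.848 Mbps × 5220 s = 20086.6 Mb = 2.338 GiB.
Ratio: 4.769 / 2.338 = 2.040.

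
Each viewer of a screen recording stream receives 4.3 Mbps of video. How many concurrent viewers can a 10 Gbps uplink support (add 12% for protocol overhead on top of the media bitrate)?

2076

On the wire with 12% overhead: 4.816 Mbps.
10 Gbps = 10,000 Mbps; 10,000 / 4.816 = 2076.41 → 2076 viewers.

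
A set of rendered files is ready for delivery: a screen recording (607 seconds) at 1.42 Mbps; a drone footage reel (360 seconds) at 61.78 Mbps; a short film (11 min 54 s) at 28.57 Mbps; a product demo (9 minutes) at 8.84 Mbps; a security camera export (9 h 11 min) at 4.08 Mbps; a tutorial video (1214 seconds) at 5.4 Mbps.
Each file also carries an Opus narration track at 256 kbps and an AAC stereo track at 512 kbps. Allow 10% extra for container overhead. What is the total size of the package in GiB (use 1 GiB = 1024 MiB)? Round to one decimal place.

27.9 GiB

Audio total: 256 + 512 = 768 kbps = 0.768 Mbps.
screen recording: 2.188 Mbps × 607 s × 1.10 = 1460.9 Mb
drone footage reel: 62.548 Mbps × 360 s × 1.10 = 24769.0 Mb
short film: 29.338 Mbps × 714 s × 1.10 = 23042.1 Mb
product demo: 9.608 Mbps × 540 s × 1.10 = 5707.2 Mb
security camera export: 4.848 Mbps × 33060 s × 1.10 = 176302.4 Mb
tutorial video: 6.168 Mbps × 1214 s × 1.10 = 8236.7 Mb
Total: 239518.3 Mb = 29939.8 MB.
= 27.88 GiB.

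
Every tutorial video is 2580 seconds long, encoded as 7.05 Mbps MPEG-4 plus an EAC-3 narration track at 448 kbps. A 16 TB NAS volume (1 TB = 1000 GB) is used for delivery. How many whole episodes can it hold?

6616

Audio: 448 kbps = 0.448 Mbps.
Total bitrate: 7.498 Mbps.
Per item: 7.498 Mbps × 2580 s = 19,345 Mb = 2,418 MB.
Capacity: 16 TB = 128,000,000 Mb; 6616.75 items → 6616 complete.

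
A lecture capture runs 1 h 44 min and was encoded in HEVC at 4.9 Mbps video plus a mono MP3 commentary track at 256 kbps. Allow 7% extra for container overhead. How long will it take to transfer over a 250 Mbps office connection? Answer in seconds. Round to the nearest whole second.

1 h 44 min = 104 min = 6240 s
Audio: 256 kbps = 0.256 Mbps.
Total bitrate: 5.156 Mbps.
File: 5.156 Mbps × 6240 s = 32173.4 Mb.
With 7% container overhead: ×1.07. → 34425.6 Mb.
At 250 Mbps: 34425.6 / 250 = 137.7 s ≈ 138 seconds.

138 seconds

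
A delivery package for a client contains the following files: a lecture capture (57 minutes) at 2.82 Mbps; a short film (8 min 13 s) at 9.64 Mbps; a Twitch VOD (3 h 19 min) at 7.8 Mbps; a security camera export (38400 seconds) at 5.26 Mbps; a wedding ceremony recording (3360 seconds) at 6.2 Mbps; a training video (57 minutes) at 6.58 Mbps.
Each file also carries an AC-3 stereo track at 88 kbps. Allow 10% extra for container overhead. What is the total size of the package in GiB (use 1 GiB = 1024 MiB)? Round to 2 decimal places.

45.87 GiB

Audio: 88 kbps = 0.088 Mbps.
lecture capture: 2.908 Mbps × 3420 s × 1.10 = 10939.9 Mb
short film: 9.728 Mbps × 493 s × 1.10 = 5275.5 Mb
Twitch VOD: 7.888 Mbps × 11940 s × 1.10 = 103601.0 Mb
security camera export: 5.348 Mbps × 38400 s × 1.10 = 225899.5 Mb
wedding ceremony recording: 6.288 Mbps × 3360 s × 1.10 = 23240.4 Mb
training video: 6.668 Mbps × 3420 s × 1.10 = 25085.0 Mb
Total: 394041.4 Mb = 49255.2 MB.
= 45.87 GiB.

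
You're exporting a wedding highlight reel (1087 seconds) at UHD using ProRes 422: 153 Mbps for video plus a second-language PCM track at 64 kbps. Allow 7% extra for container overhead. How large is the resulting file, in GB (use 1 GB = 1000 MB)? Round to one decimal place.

22.3 GB

Audio: 64 kbps = 0.064 Mbps.
Total bitrate: 153 + 0.064 = 153.064 Mbps.
Stream data: 153.064 Mbps × 1087 s = 166380.6 Mb.
With 7% container overhead: ×1.07.
178,027 Mb ÷ 8 = 22,253 MB → 22.25 GB.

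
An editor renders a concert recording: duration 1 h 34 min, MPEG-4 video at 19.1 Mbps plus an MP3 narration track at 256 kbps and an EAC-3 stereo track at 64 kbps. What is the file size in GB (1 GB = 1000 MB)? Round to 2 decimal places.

13.69 GB

1 h 34 min = 94 min = 5640 s
Audio total: 256 + 64 = 320 kbps = 0.320 Mbps.
Total bitrate: 19.1 + 0.320 = 19.420 Mbps.
Stream data: 19.420 Mbps × 5640 s = 109528.8 Mb.
109,529 Mb ÷ 8 = 13,691 MB → 13.69 GB.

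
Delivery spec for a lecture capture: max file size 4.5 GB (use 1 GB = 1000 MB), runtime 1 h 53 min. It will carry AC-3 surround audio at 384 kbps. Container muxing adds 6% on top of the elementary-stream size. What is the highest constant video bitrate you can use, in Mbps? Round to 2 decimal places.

4.63 Mbps

Budget: 4.5 GB = 36000.0 Mb.
Stream payload after overhead: 36000.0 / 1.06 = 33962.3 Mb.
1 h 53 min = 113 min = 6780 s
Total bitrate budget: 33962.3 Mb / 6780 s = 5.009 Mbps.
Audio: 384 kbps = 0.384 Mbps.
Video: 5.009 − 0.384 = 4.625 Mbps.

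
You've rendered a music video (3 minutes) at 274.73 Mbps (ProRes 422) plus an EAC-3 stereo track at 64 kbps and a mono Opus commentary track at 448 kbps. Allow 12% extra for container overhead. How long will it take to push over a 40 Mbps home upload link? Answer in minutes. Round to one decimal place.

3 min = 180 s
Audio total: 64 + 448 = 512 kbps = 0.512 Mbps.
Total bitrate: 275.242 Mbps.
File: 275.242 Mbps × 180 s = 49543.6 Mb.
With 12% container overhead: ×1.12. → 55488.8 Mb.
At 40 Mbps: 55488.8 / 40 = 1387.2 s ≈ 23.1 minutes.

23.1 minutes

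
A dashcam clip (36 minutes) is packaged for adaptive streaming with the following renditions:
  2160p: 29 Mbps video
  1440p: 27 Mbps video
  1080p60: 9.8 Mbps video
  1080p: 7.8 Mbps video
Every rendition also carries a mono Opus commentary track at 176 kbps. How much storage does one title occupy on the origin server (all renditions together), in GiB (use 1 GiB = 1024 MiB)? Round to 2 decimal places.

18.68 GiB

36 min = 2160 s
Audio: 176 kbps = 0.176 Mbps.
Sum of rendition bitrates: (29+0.176) + (27+0.176) + (9.8+0.176) + (7.8+0.176) = 74.304 Mbps.
× 2160 s = 160,497 Mb = 20,062 MB = 18.68 GiB.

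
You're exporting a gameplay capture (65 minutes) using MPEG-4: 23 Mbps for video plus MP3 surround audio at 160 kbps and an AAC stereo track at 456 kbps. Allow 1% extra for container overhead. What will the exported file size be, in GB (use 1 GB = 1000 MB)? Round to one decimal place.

11.6 GB

65 min = 3900 s
Audio total: 160 + 456 = 616 kbps = 0.616 Mbps.
Total bitrate: 23 + 0.616 = 23.616 Mbps.
Stream data: 23.616 Mbps × 3900 s = 92102.4 Mb.
With 1% container overhead: ×1.01.
93,023 Mb ÷ 8 = 11,628 MB → 11.63 GB.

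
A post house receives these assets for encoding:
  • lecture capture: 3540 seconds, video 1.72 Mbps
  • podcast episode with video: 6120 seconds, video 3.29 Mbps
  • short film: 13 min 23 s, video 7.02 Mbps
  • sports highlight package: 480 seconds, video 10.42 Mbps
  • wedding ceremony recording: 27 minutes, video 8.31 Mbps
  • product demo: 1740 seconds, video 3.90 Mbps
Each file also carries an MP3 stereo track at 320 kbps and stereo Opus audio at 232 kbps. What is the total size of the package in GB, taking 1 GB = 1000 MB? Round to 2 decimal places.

8.13 GB

Audio total: 320 + 232 = 552 kbps = 0.552 Mbps.
lecture capture: 2.272 Mbps × 3540 s = 8042.9 Mb
podcast episode with video: 3.842 Mbps × 6120 s = 23513.0 Mb
short film: 7.572 Mbps × 803 s = 6080.3 Mb
sports highlight package: 10.972 Mbps × 480 s = 5266.6 Mb
wedding ceremony recording: 8.862 Mbps × 1620 s = 14356.4 Mb
product demo: 4.452 Mbps × 1740 s = 7746.5 Mb
Total: 65005.7 Mb = 8125.7 MB.
= 8.126 GB.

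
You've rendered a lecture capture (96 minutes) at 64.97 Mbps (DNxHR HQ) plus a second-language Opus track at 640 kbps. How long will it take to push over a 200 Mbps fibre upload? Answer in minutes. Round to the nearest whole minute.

31 minutes

96 min = 5760 s
Audio: 640 kbps = 0.640 Mbps.
Total bitrate: 65.610 Mbps.
File: 65.610 Mbps × 5760 s = 377913.6 Mb.
At 200 Mbps: 377913.6 / 200 = 1889.6 s ≈ 31.5 minutes.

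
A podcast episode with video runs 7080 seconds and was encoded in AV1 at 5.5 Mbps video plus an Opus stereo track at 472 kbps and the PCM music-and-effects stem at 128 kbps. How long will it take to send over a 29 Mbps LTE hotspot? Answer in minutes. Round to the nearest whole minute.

Audio total: 472 + 128 = 600 kbps = 0.600 Mbps.
Total bitrate: 6.100 Mbps.
File: 6.100 Mbps × 7080 s = 43188.0 Mb.
At 29 Mbps: 43188.0 / 29 = 1489.2 s ≈ 24.8 minutes.

25 minutes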